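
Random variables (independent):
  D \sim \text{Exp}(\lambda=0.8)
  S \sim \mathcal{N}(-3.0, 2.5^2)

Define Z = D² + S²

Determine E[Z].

E[Z] = E[D²] + E[S²]
E[D²] = Var(D) + E[D]² = 1.5625 + 1.5625 = 3.125
E[S²] = Var(S) + E[S]² = 6.25 + 9 = 15.25
E[Z] = 3.125 + 15.25 = 18.375

18.375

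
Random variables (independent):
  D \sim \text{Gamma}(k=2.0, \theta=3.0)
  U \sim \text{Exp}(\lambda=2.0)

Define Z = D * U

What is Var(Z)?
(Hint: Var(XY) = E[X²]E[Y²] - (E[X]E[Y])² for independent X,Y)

Var(XY) = E[X²]E[Y²] - (E[X]E[Y])²
E[D] = 6, Var(D) = 18
E[U] = 0.5, Var(U) = 0.25
E[D²] = 18 + 6² = 54
E[U²] = 0.25 + 0.5² = 0.5
Var(Z) = 54*0.5 - (6*0.5)²
= 27 - 9 = 18

18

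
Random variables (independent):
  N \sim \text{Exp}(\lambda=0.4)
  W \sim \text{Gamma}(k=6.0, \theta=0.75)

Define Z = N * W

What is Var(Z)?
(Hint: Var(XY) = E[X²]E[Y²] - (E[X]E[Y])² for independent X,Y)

Var(XY) = E[X²]E[Y²] - (E[X]E[Y])²
E[N] = 2.5, Var(N) = 6.25
E[W] = 4.5, Var(W) = 3.375
E[N²] = 6.25 + 2.5² = 12.5
E[W²] = 3.375 + 4.5² = 23.625
Var(Z) = 12.5*23.625 - (2.5*4.5)²
= 295.3125 - 126.5625 = 168.75

168.75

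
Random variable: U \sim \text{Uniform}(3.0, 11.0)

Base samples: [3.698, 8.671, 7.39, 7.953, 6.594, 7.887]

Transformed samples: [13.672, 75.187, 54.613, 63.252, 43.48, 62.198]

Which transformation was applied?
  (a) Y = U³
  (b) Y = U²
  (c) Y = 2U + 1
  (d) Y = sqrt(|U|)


Checking option (b) Y = U²:
  U = 3.698 -> Y = 13.672 ✓
  U = 8.671 -> Y = 75.187 ✓
  U = 7.39 -> Y = 54.613 ✓
All samples match this transformation.

(b) U²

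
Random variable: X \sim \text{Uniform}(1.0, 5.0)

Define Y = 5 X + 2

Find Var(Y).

For Y = aX + b: Var(Y) = a² * Var(X)
Var(X) = (5 - 1)^2/12 = 1.3333333
Var(Y) = 5² * 1.3333333 = 25 * 1.3333333 = 33.333333

33.333333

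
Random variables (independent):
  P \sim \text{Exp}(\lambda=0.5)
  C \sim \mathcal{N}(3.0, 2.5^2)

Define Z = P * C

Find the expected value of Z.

For independent RVs: E[XY] = E[X]*E[Y]
E[P] = 2
E[C] = 3
E[Z] = 2 * 3 = 6

6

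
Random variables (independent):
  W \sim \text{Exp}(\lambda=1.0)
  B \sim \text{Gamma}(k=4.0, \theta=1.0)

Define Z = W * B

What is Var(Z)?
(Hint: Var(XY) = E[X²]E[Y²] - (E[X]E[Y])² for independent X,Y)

Var(XY) = E[X²]E[Y²] - (E[X]E[Y])²
E[W] = 1, Var(W) = 1
E[B] = 4, Var(B) = 4
E[W²] = 1 + 1² = 2
E[B²] = 4 + 4² = 20
Var(Z) = 2*20 - (1*4)²
= 40 - 16 = 24

24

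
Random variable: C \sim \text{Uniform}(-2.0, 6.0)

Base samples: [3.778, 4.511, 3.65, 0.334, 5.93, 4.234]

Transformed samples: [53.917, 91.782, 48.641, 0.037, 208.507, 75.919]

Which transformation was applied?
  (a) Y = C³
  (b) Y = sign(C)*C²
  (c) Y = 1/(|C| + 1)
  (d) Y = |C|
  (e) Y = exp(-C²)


Checking option (a) Y = C³:
  C = 3.778 -> Y = 53.917 ✓
  C = 4.511 -> Y = 91.782 ✓
  C = 3.65 -> Y = 48.641 ✓
All samples match this transformation.

(a) C³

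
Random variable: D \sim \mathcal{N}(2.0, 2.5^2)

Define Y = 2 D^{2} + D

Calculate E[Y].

E[Y] = 2*E[D²] + 1*E[D]
E[D] = 2
E[D²] = Var(D) + (E[D])² = 6.25 + 4 = 10.25
E[Y] = 2*10.25 + 1*2 = 22.5

22.5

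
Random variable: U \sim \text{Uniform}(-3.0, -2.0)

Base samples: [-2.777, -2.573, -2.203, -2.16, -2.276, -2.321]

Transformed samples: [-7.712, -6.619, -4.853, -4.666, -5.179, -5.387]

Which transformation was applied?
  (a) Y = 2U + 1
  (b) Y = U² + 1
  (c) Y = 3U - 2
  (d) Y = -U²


Checking option (d) Y = -U²:
  U = -2.777 -> Y = -7.712 ✓
  U = -2.573 -> Y = -6.619 ✓
  U = -2.203 -> Y = -4.853 ✓
All samples match this transformation.

(d) -U²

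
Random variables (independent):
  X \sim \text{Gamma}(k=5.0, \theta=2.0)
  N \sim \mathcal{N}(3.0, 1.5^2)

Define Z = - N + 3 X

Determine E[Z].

E[Z] = 3*E[X] - 1*E[N]
E[X] = 10
E[N] = 3
E[Z] = 3*10 - 1*3 = 27

27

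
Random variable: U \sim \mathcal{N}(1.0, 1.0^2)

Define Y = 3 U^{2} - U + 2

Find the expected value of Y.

E[Y] = 3*E[U²] - 1*E[U] + 2
E[U] = 1
E[U²] = Var(U) + (E[U])² = 1 + 1 = 2
E[Y] = 3*2 - 1*1 + 2 = 7

7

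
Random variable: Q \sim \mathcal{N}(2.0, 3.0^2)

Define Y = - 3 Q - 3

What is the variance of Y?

For Y = aQ + b: Var(Y) = a² * Var(Q)
Var(Q) = 3.0^2 = 9
Var(Y) = (-3)² * 9 = 9 * 9 = 81

81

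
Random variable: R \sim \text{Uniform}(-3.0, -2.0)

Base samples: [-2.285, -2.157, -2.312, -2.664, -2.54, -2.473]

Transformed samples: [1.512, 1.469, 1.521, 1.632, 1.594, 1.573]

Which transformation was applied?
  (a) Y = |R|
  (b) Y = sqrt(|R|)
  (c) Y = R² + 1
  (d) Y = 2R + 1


Checking option (b) Y = sqrt(|R|):
  R = -2.285 -> Y = 1.512 ✓
  R = -2.157 -> Y = 1.469 ✓
  R = -2.312 -> Y = 1.521 ✓
All samples match this transformation.

(b) sqrt(|R|)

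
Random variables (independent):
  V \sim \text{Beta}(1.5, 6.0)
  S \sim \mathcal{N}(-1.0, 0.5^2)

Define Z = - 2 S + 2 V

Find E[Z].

E[Z] = 2*E[V] - 2*E[S]
E[V] = 0.2
E[S] = -1
E[Z] = 2*0.2 - 2*(-1) = 2.4

2.4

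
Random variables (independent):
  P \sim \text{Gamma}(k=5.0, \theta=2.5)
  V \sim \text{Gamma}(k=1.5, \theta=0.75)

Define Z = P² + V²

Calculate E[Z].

E[Z] = E[P²] + E[V²]
E[P²] = Var(P) + E[P]² = 31.25 + 156.25 = 187.5
E[V²] = Var(V) + E[V]² = 0.84375 + 1.265625 = 2.109375
E[Z] = 187.5 + 2.109375 = 189.60938

189.60938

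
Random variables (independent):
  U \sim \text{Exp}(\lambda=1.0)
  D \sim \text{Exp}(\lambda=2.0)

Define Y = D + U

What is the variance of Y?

For independent RVs: Var(aX + bY) = a²Var(X) + b²Var(Y)
Var(U) = 1
Var(D) = 0.25
Var(Y) = 1²*1 + 1²*0.25
= 1*1 + 1*0.25 = 1.25

1.25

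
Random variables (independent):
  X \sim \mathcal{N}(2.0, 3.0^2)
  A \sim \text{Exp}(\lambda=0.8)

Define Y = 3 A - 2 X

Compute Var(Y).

For independent RVs: Var(aX + bY) = a²Var(X) + b²Var(Y)
Var(X) = 9
Var(A) = 1.5625
Var(Y) = (-2)²*9 + 3²*1.5625
= 4*9 + 9*1.5625 = 50.0625

50.0625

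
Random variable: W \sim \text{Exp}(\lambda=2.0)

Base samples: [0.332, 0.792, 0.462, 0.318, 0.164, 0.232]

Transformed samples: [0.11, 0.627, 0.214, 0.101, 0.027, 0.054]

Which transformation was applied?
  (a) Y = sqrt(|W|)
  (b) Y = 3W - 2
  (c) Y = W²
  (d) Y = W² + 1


Checking option (c) Y = W²:
  W = 0.332 -> Y = 0.11 ✓
  W = 0.792 -> Y = 0.627 ✓
  W = 0.462 -> Y = 0.214 ✓
All samples match this transformation.

(c) W²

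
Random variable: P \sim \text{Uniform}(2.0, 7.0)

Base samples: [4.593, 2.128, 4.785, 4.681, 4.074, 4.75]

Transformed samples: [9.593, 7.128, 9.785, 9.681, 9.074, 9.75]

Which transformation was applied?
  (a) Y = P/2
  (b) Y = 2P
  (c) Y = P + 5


Checking option (c) Y = P + 5:
  P = 4.593 -> Y = 9.593 ✓
  P = 2.128 -> Y = 7.128 ✓
  P = 4.785 -> Y = 9.785 ✓
All samples match this transformation.

(c) P + 5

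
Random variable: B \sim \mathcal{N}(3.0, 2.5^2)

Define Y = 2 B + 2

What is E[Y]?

For Y = 2B + 2:
E[Y] = 2 * E[B] + 2
E[B] = 3.0 = 3
E[Y] = 2 * 3 + 2 = 8

8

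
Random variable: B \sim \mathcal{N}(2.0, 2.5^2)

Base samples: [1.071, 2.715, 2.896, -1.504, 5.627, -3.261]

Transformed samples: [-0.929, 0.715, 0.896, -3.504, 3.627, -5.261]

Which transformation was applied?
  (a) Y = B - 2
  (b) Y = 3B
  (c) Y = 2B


Checking option (a) Y = B - 2:
  B = 1.071 -> Y = -0.929 ✓
  B = 2.715 -> Y = 0.715 ✓
  B = 2.896 -> Y = 0.896 ✓
All samples match this transformation.

(a) B - 2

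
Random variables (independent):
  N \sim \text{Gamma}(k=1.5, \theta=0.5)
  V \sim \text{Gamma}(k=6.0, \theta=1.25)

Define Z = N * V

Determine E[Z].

For independent RVs: E[XY] = E[X]*E[Y]
E[N] = 0.75
E[V] = 7.5
E[Z] = 0.75 * 7.5 = 5.625

5.625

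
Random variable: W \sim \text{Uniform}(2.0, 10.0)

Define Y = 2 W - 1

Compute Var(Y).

For Y = aW + b: Var(Y) = a² * Var(W)
Var(W) = (10 - 2)^2/12 = 5.3333333
Var(Y) = 2² * 5.3333333 = 4 * 5.3333333 = 21.333333

21.333333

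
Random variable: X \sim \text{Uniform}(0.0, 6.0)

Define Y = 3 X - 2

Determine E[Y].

For Y = 3X - 2:
E[Y] = 3 * E[X] - 2
E[X] = (0 + 6)/2 = 3
E[Y] = 3 * 3 - 2 = 7

7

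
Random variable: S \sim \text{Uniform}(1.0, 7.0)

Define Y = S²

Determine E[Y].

Using E[X²] = Var(X) + (E[X])²:
E[S] = 4
Var(S) = (7 - 1)^2/12 = 3
E[S²] = 3 + 4² = 3 + 16 = 19

19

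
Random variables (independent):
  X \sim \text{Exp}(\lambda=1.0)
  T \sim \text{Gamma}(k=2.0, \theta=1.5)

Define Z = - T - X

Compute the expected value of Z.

E[Z] = -1*E[X] - 1*E[T]
E[X] = 1
E[T] = 3
E[Z] = -1*1 - 1*3 = -4

-4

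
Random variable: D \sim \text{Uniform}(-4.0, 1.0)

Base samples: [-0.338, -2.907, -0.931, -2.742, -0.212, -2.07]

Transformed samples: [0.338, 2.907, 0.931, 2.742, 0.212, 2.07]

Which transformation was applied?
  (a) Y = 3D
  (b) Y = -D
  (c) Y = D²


Checking option (b) Y = -D:
  D = -0.338 -> Y = 0.338 ✓
  D = -2.907 -> Y = 2.907 ✓
  D = -0.931 -> Y = 0.931 ✓
All samples match this transformation.

(b) -D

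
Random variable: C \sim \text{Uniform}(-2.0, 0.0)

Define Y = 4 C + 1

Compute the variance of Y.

For Y = aC + b: Var(Y) = a² * Var(C)
Var(C) = (0 + 2)^2/12 = 0.33333333
Var(Y) = 4² * 0.33333333 = 16 * 0.33333333 = 5.3333333

5.3333333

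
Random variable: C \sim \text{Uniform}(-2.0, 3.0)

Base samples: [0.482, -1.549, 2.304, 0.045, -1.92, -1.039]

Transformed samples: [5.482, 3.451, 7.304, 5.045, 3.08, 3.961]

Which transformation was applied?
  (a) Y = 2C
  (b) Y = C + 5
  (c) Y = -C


Checking option (b) Y = C + 5:
  C = 0.482 -> Y = 5.482 ✓
  C = -1.549 -> Y = 3.451 ✓
  C = 2.304 -> Y = 7.304 ✓
All samples match this transformation.

(b) C + 5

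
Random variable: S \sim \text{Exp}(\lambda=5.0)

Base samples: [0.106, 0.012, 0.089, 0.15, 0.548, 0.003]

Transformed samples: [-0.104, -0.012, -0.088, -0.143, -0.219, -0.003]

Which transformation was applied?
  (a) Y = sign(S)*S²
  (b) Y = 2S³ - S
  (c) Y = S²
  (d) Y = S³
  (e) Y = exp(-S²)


Checking option (b) Y = 2S³ - S:
  S = 0.106 -> Y = -0.104 ✓
  S = 0.012 -> Y = -0.012 ✓
  S = 0.089 -> Y = -0.088 ✓
All samples match this transformation.

(b) 2S³ - S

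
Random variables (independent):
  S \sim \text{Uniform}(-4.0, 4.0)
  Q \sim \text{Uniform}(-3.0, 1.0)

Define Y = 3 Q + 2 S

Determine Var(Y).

For independent RVs: Var(aX + bY) = a²Var(X) + b²Var(Y)
Var(S) = 5.3333333
Var(Q) = 1.3333333
Var(Y) = 2²*5.3333333 + 3²*1.3333333
= 4*5.3333333 + 9*1.3333333 = 33.333333

33.333333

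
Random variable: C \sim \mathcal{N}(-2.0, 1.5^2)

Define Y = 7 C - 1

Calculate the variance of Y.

For Y = aC + b: Var(Y) = a² * Var(C)
Var(C) = 1.5^2 = 2.25
Var(Y) = 7² * 2.25 = 49 * 2.25 = 110.25

110.25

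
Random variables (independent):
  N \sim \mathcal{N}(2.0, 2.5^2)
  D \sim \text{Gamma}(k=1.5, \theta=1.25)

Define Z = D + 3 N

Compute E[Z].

E[Z] = 3*E[N] + 1*E[D]
E[N] = 2
E[D] = 1.875
E[Z] = 3*2 + 1*1.875 = 7.875

7.875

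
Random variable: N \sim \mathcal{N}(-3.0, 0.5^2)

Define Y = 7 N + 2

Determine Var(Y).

For Y = aN + b: Var(Y) = a² * Var(N)
Var(N) = 0.5^2 = 0.25
Var(Y) = 7² * 0.25 = 49 * 0.25 = 12.25

12.25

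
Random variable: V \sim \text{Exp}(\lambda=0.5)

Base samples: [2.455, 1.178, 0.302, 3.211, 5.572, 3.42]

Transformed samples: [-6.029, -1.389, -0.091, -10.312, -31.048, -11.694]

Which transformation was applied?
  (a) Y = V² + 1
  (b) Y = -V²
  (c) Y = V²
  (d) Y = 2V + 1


Checking option (b) Y = -V²:
  V = 2.455 -> Y = -6.029 ✓
  V = 1.178 -> Y = -1.389 ✓
  V = 0.302 -> Y = -0.091 ✓
All samples match this transformation.

(b) -V²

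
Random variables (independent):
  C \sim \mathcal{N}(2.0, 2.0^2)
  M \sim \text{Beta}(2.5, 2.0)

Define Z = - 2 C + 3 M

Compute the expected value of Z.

E[Z] = -2*E[C] + 3*E[M]
E[C] = 2
E[M] = 0.55555556
E[Z] = -2*2 + 3*0.55555556 = -2.3333333

-2.3333333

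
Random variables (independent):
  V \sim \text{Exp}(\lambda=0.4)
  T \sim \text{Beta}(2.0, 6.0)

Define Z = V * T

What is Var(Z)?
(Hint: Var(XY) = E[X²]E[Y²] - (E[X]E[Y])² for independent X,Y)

Var(XY) = E[X²]E[Y²] - (E[X]E[Y])²
E[V] = 2.5, Var(V) = 6.25
E[T] = 0.25, Var(T) = 0.020833333
E[V²] = 6.25 + 2.5² = 12.5
E[T²] = 0.020833333 + 0.25² = 0.083333333
Var(Z) = 12.5*0.083333333 - (2.5*0.25)²
= 1.0416667 - 0.390625 = 0.65104167

0.65104167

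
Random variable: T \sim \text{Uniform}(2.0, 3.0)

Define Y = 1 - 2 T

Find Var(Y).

For Y = aT + b: Var(Y) = a² * Var(T)
Var(T) = (3 - 2)^2/12 = 0.083333333
Var(Y) = (-2)² * 0.083333333 = 4 * 0.083333333 = 0.33333333

0.33333333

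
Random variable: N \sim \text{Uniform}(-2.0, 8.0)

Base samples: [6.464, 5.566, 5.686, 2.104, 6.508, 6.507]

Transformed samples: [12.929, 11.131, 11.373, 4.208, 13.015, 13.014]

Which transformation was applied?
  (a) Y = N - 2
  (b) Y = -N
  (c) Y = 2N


Checking option (c) Y = 2N:
  N = 6.464 -> Y = 12.929 ✓
  N = 5.566 -> Y = 11.131 ✓
  N = 5.686 -> Y = 11.373 ✓
All samples match this transformation.

(c) 2N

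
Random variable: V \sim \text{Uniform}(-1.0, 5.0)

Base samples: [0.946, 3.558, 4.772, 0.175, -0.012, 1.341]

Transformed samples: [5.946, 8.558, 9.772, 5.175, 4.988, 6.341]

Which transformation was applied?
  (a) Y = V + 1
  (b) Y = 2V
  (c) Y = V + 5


Checking option (c) Y = V + 5:
  V = 0.946 -> Y = 5.946 ✓
  V = 3.558 -> Y = 8.558 ✓
  V = 4.772 -> Y = 9.772 ✓
All samples match this transformation.

(c) V + 5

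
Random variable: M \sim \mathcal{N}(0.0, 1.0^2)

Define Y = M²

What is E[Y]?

Using E[X²] = Var(X) + (E[X])²:
E[M] = 0
Var(M) = 1.0^2 = 1
E[M²] = 1 + 0² = 1 + 0 = 1

1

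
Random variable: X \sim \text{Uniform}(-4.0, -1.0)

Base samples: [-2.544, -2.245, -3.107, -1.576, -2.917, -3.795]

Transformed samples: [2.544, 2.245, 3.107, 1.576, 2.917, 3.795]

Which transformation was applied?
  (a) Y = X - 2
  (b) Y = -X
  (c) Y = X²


Checking option (b) Y = -X:
  X = -2.544 -> Y = 2.544 ✓
  X = -2.245 -> Y = 2.245 ✓
  X = -3.107 -> Y = 3.107 ✓
All samples match this transformation.

(b) -X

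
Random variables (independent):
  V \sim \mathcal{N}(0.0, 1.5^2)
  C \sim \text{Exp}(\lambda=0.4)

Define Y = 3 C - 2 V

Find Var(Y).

For independent RVs: Var(aX + bY) = a²Var(X) + b²Var(Y)
Var(V) = 2.25
Var(C) = 6.25
Var(Y) = (-2)²*2.25 + 3²*6.25
= 4*2.25 + 9*6.25 = 65.25

65.25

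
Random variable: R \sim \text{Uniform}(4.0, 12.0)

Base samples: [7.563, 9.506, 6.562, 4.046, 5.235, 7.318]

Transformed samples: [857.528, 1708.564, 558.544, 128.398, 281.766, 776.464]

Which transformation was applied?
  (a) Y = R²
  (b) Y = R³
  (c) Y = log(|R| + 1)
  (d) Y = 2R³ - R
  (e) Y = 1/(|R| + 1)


Checking option (d) Y = 2R³ - R:
  R = 7.563 -> Y = 857.528 ✓
  R = 9.506 -> Y = 1708.564 ✓
  R = 6.562 -> Y = 558.544 ✓
All samples match this transformation.

(d) 2R³ - R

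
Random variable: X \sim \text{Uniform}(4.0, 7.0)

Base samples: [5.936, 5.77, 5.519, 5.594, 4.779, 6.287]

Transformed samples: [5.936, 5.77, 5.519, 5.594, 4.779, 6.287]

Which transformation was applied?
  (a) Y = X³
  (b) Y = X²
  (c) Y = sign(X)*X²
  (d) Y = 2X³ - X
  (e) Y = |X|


Checking option (e) Y = |X|:
  X = 5.936 -> Y = 5.936 ✓
  X = 5.77 -> Y = 5.77 ✓
  X = 5.519 -> Y = 5.519 ✓
All samples match this transformation.

(e) |X|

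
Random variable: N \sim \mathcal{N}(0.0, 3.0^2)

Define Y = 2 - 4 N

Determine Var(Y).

For Y = aN + b: Var(Y) = a² * Var(N)
Var(N) = 3.0^2 = 9
Var(Y) = (-4)² * 9 = 16 * 9 = 144

144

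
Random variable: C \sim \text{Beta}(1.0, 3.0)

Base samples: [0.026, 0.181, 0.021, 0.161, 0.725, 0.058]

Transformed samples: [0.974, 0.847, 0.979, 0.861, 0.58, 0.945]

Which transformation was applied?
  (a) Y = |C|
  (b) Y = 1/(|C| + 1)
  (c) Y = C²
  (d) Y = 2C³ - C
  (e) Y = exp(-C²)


Checking option (b) Y = 1/(|C| + 1):
  C = 0.026 -> Y = 0.974 ✓
  C = 0.181 -> Y = 0.847 ✓
  C = 0.021 -> Y = 0.979 ✓
All samples match this transformation.

(b) 1/(|C| + 1)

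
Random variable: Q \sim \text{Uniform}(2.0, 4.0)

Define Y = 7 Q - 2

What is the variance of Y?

For Y = aQ + b: Var(Y) = a² * Var(Q)
Var(Q) = (4 - 2)^2/12 = 0.33333333
Var(Y) = 7² * 0.33333333 = 49 * 0.33333333 = 16.333333

16.333333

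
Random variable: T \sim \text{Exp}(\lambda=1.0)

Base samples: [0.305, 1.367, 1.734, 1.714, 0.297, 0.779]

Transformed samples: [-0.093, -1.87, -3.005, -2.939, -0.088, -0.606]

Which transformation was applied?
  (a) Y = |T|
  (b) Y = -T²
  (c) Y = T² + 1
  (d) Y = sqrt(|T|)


Checking option (b) Y = -T²:
  T = 0.305 -> Y = -0.093 ✓
  T = 1.367 -> Y = -1.87 ✓
  T = 1.734 -> Y = -3.005 ✓
All samples match this transformation.

(b) -T²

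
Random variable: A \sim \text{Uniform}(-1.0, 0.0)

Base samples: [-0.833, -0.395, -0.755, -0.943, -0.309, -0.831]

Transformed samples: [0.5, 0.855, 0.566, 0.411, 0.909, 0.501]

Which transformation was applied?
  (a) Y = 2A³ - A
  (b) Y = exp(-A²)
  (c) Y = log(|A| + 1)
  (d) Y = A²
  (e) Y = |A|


Checking option (b) Y = exp(-A²):
  A = -0.833 -> Y = 0.5 ✓
  A = -0.395 -> Y = 0.855 ✓
  A = -0.755 -> Y = 0.566 ✓
All samples match this transformation.

(b) exp(-A²)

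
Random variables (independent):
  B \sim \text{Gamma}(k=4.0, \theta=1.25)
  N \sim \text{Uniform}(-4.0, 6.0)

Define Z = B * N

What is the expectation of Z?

For independent RVs: E[XY] = E[X]*E[Y]
E[B] = 5
E[N] = 1
E[Z] = 5 * 1 = 5

5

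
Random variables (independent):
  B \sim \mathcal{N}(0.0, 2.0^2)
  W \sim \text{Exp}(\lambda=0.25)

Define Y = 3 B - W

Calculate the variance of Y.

For independent RVs: Var(aX + bY) = a²Var(X) + b²Var(Y)
Var(B) = 4
Var(W) = 16
Var(Y) = 3²*4 + (-1)²*16
= 9*4 + 1*16 = 52

52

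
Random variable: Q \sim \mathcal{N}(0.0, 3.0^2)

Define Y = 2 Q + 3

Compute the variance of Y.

For Y = aQ + b: Var(Y) = a² * Var(Q)
Var(Q) = 3.0^2 = 9
Var(Y) = 2² * 9 = 4 * 9 = 36

36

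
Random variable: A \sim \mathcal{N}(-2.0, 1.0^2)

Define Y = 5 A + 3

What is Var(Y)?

For Y = aA + b: Var(Y) = a² * Var(A)
Var(A) = 1.0^2 = 1
Var(Y) = 5² * 1 = 25 * 1 = 25

25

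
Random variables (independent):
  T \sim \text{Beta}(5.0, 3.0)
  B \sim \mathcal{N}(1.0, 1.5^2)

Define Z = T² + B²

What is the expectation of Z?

E[Z] = E[T²] + E[B²]
E[T²] = Var(T) + E[T]² = 0.026041667 + 0.390625 = 0.41666667
E[B²] = Var(B) + E[B]² = 2.25 + 1 = 3.25
E[Z] = 0.41666667 + 3.25 = 3.6666667

3.6666667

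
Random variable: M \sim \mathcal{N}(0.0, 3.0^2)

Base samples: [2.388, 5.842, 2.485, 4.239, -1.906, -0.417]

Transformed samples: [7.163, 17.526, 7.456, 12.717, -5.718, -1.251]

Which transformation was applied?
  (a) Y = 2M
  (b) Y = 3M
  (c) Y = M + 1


Checking option (b) Y = 3M:
  M = 2.388 -> Y = 7.163 ✓
  M = 5.842 -> Y = 17.526 ✓
  M = 2.485 -> Y = 7.456 ✓
All samples match this transformation.

(b) 3M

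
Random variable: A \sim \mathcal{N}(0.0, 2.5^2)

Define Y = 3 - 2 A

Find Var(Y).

For Y = aA + b: Var(Y) = a² * Var(A)
Var(A) = 2.5^2 = 6.25
Var(Y) = (-2)² * 6.25 = 4 * 6.25 = 25

25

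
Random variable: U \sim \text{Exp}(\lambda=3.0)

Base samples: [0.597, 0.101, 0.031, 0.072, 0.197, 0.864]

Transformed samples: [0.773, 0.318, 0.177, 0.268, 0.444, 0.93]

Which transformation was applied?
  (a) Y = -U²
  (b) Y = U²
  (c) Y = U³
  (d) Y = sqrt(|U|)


Checking option (d) Y = sqrt(|U|):
  U = 0.597 -> Y = 0.773 ✓
  U = 0.101 -> Y = 0.318 ✓
  U = 0.031 -> Y = 0.177 ✓
All samples match this transformation.

(d) sqrt(|U|)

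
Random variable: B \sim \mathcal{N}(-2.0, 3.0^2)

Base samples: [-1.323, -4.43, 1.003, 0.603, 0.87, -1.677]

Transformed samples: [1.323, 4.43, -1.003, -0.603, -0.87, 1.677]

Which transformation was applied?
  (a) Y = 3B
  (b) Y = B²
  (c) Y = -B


Checking option (c) Y = -B:
  B = -1.323 -> Y = 1.323 ✓
  B = -4.43 -> Y = 4.43 ✓
  B = 1.003 -> Y = -1.003 ✓
All samples match this transformation.

(c) -B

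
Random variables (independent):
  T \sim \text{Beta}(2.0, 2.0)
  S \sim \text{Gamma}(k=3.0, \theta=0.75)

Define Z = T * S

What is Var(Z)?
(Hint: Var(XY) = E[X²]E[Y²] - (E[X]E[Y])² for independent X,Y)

Var(XY) = E[X²]E[Y²] - (E[X]E[Y])²
E[T] = 0.5, Var(T) = 0.05
E[S] = 2.25, Var(S) = 1.6875
E[T²] = 0.05 + 0.5² = 0.3
E[S²] = 1.6875 + 2.25² = 6.75
Var(Z) = 0.3*6.75 - (0.5*2.25)²
= 2.025 - 1.265625 = 0.759375

0.759375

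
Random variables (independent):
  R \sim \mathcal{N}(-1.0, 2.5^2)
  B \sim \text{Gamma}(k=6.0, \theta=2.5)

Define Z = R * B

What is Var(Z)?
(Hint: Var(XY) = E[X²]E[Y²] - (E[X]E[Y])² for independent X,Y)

Var(XY) = E[X²]E[Y²] - (E[X]E[Y])²
E[R] = -1, Var(R) = 6.25
E[B] = 15, Var(B) = 37.5
E[R²] = 6.25 + (-1)² = 7.25
E[B²] = 37.5 + 15² = 262.5
Var(Z) = 7.25*262.5 - (-1*15)²
= 1903.125 - 225 = 1678.125

1678.125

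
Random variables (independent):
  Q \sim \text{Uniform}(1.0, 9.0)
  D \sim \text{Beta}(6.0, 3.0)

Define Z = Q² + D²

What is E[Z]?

E[Z] = E[Q²] + E[D²]
E[Q²] = Var(Q) + E[Q]² = 5.3333333 + 25 = 30.333333
E[D²] = Var(D) + E[D]² = 0.022222222 + 0.44444444 = 0.46666667
E[Z] = 30.333333 + 0.46666667 = 30.8

30.8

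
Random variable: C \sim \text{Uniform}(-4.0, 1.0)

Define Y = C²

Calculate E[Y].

Using E[X²] = Var(X) + (E[X])²:
E[C] = -1.5
Var(C) = (1 + 4)^2/12 = 2.0833333
E[C²] = 2.0833333 + (-1.5)² = 2.0833333 + 2.25 = 4.3333333

4.3333333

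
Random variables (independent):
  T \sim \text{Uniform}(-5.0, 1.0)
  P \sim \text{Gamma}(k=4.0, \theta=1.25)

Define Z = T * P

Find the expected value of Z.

For independent RVs: E[XY] = E[X]*E[Y]
E[T] = -2
E[P] = 5
E[Z] = -2 * 5 = -10

-10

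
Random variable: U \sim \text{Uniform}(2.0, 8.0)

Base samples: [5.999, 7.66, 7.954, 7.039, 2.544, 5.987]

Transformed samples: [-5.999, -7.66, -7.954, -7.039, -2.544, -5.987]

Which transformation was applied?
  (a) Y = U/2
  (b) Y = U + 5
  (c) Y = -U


Checking option (c) Y = -U:
  U = 5.999 -> Y = -5.999 ✓
  U = 7.66 -> Y = -7.66 ✓
  U = 7.954 -> Y = -7.954 ✓
All samples match this transformation.

(c) -U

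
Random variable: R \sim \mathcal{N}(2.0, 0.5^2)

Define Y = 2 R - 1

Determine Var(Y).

For Y = aR + b: Var(Y) = a² * Var(R)
Var(R) = 0.5^2 = 0.25
Var(Y) = 2² * 0.25 = 4 * 0.25 = 1

1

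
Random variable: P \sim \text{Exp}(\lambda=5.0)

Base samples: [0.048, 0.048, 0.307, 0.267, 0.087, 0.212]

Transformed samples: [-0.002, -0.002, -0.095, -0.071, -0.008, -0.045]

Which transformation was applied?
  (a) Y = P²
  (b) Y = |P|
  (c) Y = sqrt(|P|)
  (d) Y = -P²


Checking option (d) Y = -P²:
  P = 0.048 -> Y = -0.002 ✓
  P = 0.048 -> Y = -0.002 ✓
  P = 0.307 -> Y = -0.095 ✓
All samples match this transformation.

(d) -P²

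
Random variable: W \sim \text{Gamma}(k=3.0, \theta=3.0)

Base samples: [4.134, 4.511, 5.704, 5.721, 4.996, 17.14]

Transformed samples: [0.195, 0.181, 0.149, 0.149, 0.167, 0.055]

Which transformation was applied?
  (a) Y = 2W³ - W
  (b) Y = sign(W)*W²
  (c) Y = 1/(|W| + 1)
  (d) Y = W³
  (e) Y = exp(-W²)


Checking option (c) Y = 1/(|W| + 1):
  W = 4.134 -> Y = 0.195 ✓
  W = 4.511 -> Y = 0.181 ✓
  W = 5.704 -> Y = 0.149 ✓
All samples match this transformation.

(c) 1/(|W| + 1)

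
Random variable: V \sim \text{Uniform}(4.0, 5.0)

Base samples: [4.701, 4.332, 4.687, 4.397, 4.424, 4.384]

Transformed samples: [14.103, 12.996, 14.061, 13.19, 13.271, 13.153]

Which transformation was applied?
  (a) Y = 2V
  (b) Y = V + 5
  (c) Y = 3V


Checking option (c) Y = 3V:
  V = 4.701 -> Y = 14.103 ✓
  V = 4.332 -> Y = 12.996 ✓
  V = 4.687 -> Y = 14.061 ✓
All samples match this transformation.

(c) 3V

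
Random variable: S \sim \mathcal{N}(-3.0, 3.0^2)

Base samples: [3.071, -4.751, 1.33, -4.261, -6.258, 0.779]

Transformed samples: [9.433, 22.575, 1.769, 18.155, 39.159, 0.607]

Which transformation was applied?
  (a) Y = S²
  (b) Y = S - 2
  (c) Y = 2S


Checking option (a) Y = S²:
  S = 3.071 -> Y = 9.433 ✓
  S = -4.751 -> Y = 22.575 ✓
  S = 1.33 -> Y = 1.769 ✓
All samples match this transformation.

(a) S²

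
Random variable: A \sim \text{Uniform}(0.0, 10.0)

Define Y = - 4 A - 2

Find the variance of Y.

For Y = aA + b: Var(Y) = a² * Var(A)
Var(A) = (10 - 0)^2/12 = 8.3333333
Var(Y) = (-4)² * 8.3333333 = 16 * 8.3333333 = 133.33333

133.33333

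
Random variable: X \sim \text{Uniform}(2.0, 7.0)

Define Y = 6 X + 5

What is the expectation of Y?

For Y = 6X + 5:
E[Y] = 6 * E[X] + 5
E[X] = (2 + 7)/2 = 4.5
E[Y] = 6 * 4.5 + 5 = 32

32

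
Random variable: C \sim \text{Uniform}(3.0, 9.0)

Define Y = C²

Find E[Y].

E[C²] = Var(C) + (E[C])² = 3 + 36 = 39

39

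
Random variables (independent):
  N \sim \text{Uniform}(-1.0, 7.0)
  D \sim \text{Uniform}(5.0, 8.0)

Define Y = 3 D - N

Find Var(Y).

For independent RVs: Var(aX + bY) = a²Var(X) + b²Var(Y)
Var(N) = 5.3333333
Var(D) = 0.75
Var(Y) = (-1)²*5.3333333 + 3²*0.75
= 1*5.3333333 + 9*0.75 = 12.083333

12.083333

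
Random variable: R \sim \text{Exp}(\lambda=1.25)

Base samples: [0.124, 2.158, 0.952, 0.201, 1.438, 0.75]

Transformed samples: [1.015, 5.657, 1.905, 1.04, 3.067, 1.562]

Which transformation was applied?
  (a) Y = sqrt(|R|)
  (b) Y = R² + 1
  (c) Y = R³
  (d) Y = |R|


Checking option (b) Y = R² + 1:
  R = 0.124 -> Y = 1.015 ✓
  R = 2.158 -> Y = 5.657 ✓
  R = 0.952 -> Y = 1.905 ✓
All samples match this transformation.

(b) R² + 1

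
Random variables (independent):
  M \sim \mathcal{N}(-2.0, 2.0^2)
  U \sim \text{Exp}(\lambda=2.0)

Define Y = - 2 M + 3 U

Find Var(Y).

For independent RVs: Var(aX + bY) = a²Var(X) + b²Var(Y)
Var(M) = 4
Var(U) = 0.25
Var(Y) = (-2)²*4 + 3²*0.25
= 4*4 + 9*0.25 = 18.25

18.25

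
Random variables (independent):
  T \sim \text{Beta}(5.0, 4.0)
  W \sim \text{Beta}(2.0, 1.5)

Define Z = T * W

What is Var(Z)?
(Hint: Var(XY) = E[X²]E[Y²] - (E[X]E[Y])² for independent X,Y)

Var(XY) = E[X²]E[Y²] - (E[X]E[Y])²
E[T] = 0.55555556, Var(T) = 0.024691358
E[W] = 0.57142857, Var(W) = 0.054421769
E[T²] = 0.024691358 + 0.55555556² = 0.33333333
E[W²] = 0.054421769 + 0.57142857² = 0.38095238
Var(Z) = 0.33333333*0.38095238 - (0.55555556*0.57142857)²
= 0.12698413 - 0.10078105 = 0.026203074

0.026203074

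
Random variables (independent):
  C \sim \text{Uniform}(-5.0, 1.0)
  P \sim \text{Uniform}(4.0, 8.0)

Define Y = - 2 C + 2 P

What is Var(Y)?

For independent RVs: Var(aX + bY) = a²Var(X) + b²Var(Y)
Var(C) = 3
Var(P) = 1.3333333
Var(Y) = (-2)²*3 + 2²*1.3333333
= 4*3 + 4*1.3333333 = 17.333333

17.333333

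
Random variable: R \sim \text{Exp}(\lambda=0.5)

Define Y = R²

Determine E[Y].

Using E[X²] = Var(X) + (E[X])²:
E[R] = 2
Var(R) = 1/0.5^2 = 4
E[R²] = 4 + 2² = 4 + 4 = 8

8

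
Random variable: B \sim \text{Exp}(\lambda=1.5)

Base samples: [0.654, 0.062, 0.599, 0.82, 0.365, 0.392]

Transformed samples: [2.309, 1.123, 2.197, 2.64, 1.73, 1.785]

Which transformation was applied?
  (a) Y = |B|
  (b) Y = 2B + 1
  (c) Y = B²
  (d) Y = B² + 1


Checking option (b) Y = 2B + 1:
  B = 0.654 -> Y = 2.309 ✓
  B = 0.062 -> Y = 1.123 ✓
  B = 0.599 -> Y = 2.197 ✓
All samples match this transformation.

(b) 2B + 1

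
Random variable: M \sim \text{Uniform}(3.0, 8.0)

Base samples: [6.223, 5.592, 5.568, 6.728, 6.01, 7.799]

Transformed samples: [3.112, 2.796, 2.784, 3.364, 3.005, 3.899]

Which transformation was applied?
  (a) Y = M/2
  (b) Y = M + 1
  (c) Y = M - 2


Checking option (a) Y = M/2:
  M = 6.223 -> Y = 3.112 ✓
  M = 5.592 -> Y = 2.796 ✓
  M = 5.568 -> Y = 2.784 ✓
All samples match this transformation.

(a) M/2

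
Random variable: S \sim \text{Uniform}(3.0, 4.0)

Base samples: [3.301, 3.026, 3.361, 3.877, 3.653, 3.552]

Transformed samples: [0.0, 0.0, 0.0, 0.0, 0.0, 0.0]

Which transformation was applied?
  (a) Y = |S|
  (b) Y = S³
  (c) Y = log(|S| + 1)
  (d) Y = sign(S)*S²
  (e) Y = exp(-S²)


Checking option (e) Y = exp(-S²):
  S = 3.301 -> Y = 0.0 ✓
  S = 3.026 -> Y = 0.0 ✓
  S = 3.361 -> Y = 0.0 ✓
All samples match this transformation.

(e) exp(-S²)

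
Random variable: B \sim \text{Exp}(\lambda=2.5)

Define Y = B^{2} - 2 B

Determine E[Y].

E[Y] = 1*E[B²] - 2*E[B]
E[B] = 0.4
E[B²] = Var(B) + (E[B])² = 0.16 + 0.16 = 0.32
E[Y] = 1*0.32 - 2*0.4 = -0.48

-0.48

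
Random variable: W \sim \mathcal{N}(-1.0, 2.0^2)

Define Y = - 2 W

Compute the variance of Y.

For Y = aW + b: Var(Y) = a² * Var(W)
Var(W) = 2.0^2 = 4
Var(Y) = (-2)² * 4 = 4 * 4 = 16

16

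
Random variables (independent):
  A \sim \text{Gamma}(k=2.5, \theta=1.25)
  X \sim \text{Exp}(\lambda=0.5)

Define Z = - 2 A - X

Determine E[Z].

E[Z] = -2*E[A] - 1*E[X]
E[A] = 3.125
E[X] = 2
E[Z] = -2*3.125 - 1*2 = -8.25

-8.25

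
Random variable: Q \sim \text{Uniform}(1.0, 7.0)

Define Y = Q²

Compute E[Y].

E[Q²] = Var(Q) + (E[Q])² = 3 + 16 = 19

19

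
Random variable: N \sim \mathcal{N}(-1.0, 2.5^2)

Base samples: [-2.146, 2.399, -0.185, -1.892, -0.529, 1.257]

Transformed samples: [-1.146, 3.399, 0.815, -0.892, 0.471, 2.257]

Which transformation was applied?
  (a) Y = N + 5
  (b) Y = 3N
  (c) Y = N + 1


Checking option (c) Y = N + 1:
  N = -2.146 -> Y = -1.146 ✓
  N = 2.399 -> Y = 3.399 ✓
  N = -0.185 -> Y = 0.815 ✓
All samples match this transformation.

(c) N + 1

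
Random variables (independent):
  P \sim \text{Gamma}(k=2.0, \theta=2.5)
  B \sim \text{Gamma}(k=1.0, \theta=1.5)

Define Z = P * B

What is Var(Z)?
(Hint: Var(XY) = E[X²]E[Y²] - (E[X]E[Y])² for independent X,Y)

Var(XY) = E[X²]E[Y²] - (E[X]E[Y])²
E[P] = 5, Var(P) = 12.5
E[B] = 1.5, Var(B) = 2.25
E[P²] = 12.5 + 5² = 37.5
E[B²] = 2.25 + 1.5² = 4.5
Var(Z) = 37.5*4.5 - (5*1.5)²
= 168.75 - 56.25 = 112.5

112.5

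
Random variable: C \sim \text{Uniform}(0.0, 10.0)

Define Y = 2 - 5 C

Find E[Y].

For Y = -5C + 2:
E[Y] = -5 * E[C] + 2
E[C] = (0 + 10)/2 = 5
E[Y] = -5 * 5 + 2 = -23

-23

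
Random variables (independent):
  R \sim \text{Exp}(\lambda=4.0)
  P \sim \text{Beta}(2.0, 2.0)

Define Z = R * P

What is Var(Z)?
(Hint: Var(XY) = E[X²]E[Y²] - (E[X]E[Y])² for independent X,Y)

Var(XY) = E[X²]E[Y²] - (E[X]E[Y])²
E[R] = 0.25, Var(R) = 0.0625
E[P] = 0.5, Var(P) = 0.05
E[R²] = 0.0625 + 0.25² = 0.125
E[P²] = 0.05 + 0.5² = 0.3
Var(Z) = 0.125*0.3 - (0.25*0.5)²
= 0.0375 - 0.015625 = 0.021875

0.021875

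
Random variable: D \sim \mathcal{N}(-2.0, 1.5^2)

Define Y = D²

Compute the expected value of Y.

Using E[X²] = Var(X) + (E[X])²:
E[D] = -2
Var(D) = 1.5^2 = 2.25
E[D²] = 2.25 + (-2)² = 2.25 + 4 = 6.25

6.25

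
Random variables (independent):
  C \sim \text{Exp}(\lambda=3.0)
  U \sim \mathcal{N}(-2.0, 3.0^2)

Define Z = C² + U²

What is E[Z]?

E[Z] = E[C²] + E[U²]
E[C²] = Var(C) + E[C]² = 0.11111111 + 0.11111111 = 0.22222222
E[U²] = Var(U) + E[U]² = 9 + 4 = 13
E[Z] = 0.22222222 + 13 = 13.222222

13.222222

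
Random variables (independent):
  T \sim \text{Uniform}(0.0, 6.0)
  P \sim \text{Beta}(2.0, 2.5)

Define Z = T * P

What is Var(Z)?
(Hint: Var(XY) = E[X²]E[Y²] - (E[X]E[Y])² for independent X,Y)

Var(XY) = E[X²]E[Y²] - (E[X]E[Y])²
E[T] = 3, Var(T) = 3
E[P] = 0.44444444, Var(P) = 0.044893378
E[T²] = 3 + 3² = 12
E[P²] = 0.044893378 + 0.44444444² = 0.24242424
Var(Z) = 12*0.24242424 - (3*0.44444444)²
= 2.9090909 - 1.7777778 = 1.1313131

1.1313131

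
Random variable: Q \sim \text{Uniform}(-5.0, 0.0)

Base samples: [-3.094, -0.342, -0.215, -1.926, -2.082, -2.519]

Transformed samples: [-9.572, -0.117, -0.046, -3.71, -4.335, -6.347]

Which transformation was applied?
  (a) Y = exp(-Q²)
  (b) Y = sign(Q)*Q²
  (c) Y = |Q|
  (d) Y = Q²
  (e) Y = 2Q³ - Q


Checking option (b) Y = sign(Q)*Q²:
  Q = -3.094 -> Y = -9.572 ✓
  Q = -0.342 -> Y = -0.117 ✓
  Q = -0.215 -> Y = -0.046 ✓
All samples match this transformation.

(b) sign(Q)*Q²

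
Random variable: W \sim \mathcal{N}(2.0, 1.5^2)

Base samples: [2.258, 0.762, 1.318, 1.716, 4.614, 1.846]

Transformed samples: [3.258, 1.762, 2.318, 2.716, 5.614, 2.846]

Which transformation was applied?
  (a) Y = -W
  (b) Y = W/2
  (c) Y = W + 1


Checking option (c) Y = W + 1:
  W = 2.258 -> Y = 3.258 ✓
  W = 0.762 -> Y = 1.762 ✓
  W = 1.318 -> Y = 2.318 ✓
All samples match this transformation.

(c) W + 1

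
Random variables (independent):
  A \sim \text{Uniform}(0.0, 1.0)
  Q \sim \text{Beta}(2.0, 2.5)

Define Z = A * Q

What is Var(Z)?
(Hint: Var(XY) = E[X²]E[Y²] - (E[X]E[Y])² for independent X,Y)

Var(XY) = E[X²]E[Y²] - (E[X]E[Y])²
E[A] = 0.5, Var(A) = 0.083333333
E[Q] = 0.44444444, Var(Q) = 0.044893378
E[A²] = 0.083333333 + 0.5² = 0.33333333
E[Q²] = 0.044893378 + 0.44444444² = 0.24242424
Var(Z) = 0.33333333*0.24242424 - (0.5*0.44444444)²
= 0.080808081 - 0.049382716 = 0.031425365

0.031425365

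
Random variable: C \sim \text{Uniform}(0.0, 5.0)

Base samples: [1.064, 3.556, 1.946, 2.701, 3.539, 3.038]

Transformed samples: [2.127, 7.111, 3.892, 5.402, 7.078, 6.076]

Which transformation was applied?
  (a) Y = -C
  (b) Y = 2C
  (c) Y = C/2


Checking option (b) Y = 2C:
  C = 1.064 -> Y = 2.127 ✓
  C = 3.556 -> Y = 7.111 ✓
  C = 1.946 -> Y = 3.892 ✓
All samples match this transformation.

(b) 2C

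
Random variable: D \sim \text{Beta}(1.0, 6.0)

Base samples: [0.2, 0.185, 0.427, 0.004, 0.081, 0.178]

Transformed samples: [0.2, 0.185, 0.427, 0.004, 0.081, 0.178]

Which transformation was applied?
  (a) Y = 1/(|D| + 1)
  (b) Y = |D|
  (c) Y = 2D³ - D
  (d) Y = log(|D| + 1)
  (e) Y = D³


Checking option (b) Y = |D|:
  D = 0.2 -> Y = 0.2 ✓
  D = 0.185 -> Y = 0.185 ✓
  D = 0.427 -> Y = 0.427 ✓
All samples match this transformation.

(b) |D|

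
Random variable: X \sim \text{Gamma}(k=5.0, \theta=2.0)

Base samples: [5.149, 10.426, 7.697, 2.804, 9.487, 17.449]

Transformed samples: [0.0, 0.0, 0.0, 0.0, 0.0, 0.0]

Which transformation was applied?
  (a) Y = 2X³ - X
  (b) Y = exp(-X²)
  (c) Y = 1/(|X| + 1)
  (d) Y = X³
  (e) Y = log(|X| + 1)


Checking option (b) Y = exp(-X²):
  X = 5.149 -> Y = 0.0 ✓
  X = 10.426 -> Y = 0.0 ✓
  X = 7.697 -> Y = 0.0 ✓
All samples match this transformation.

(b) exp(-X²)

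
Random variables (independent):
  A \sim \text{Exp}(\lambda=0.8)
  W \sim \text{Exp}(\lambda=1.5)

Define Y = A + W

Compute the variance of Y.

For independent RVs: Var(aX + bY) = a²Var(X) + b²Var(Y)
Var(A) = 1.5625
Var(W) = 0.44444444
Var(Y) = 1²*1.5625 + 1²*0.44444444
= 1*1.5625 + 1*0.44444444 = 2.0069444

2.0069444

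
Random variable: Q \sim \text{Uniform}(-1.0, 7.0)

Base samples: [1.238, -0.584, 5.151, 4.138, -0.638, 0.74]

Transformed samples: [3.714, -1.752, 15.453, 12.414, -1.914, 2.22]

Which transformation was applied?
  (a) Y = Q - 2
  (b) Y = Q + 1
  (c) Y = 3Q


Checking option (c) Y = 3Q:
  Q = 1.238 -> Y = 3.714 ✓
  Q = -0.584 -> Y = -1.752 ✓
  Q = 5.151 -> Y = 15.453 ✓
All samples match this transformation.

(c) 3Q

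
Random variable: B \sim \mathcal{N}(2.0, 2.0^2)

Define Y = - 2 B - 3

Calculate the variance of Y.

For Y = aB + b: Var(Y) = a² * Var(B)
Var(B) = 2.0^2 = 4
Var(Y) = (-2)² * 4 = 4 * 4 = 16

16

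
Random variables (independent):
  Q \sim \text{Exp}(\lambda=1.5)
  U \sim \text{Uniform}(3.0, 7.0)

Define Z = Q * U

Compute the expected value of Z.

For independent RVs: E[XY] = E[X]*E[Y]
E[Q] = 0.66666667
E[U] = 5
E[Z] = 0.66666667 * 5 = 3.3333333

3.3333333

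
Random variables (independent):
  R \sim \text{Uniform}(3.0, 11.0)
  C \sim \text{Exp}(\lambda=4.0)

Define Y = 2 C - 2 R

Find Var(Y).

For independent RVs: Var(aX + bY) = a²Var(X) + b²Var(Y)
Var(R) = 5.3333333
Var(C) = 0.0625
Var(Y) = (-2)²*5.3333333 + 2²*0.0625
= 4*5.3333333 + 4*0.0625 = 21.583333

21.583333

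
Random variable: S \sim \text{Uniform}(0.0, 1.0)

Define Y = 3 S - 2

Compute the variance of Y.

For Y = aS + b: Var(Y) = a² * Var(S)
Var(S) = (1 - 0)^2/12 = 0.083333333
Var(Y) = 3² * 0.083333333 = 9 * 0.083333333 = 0.75

0.75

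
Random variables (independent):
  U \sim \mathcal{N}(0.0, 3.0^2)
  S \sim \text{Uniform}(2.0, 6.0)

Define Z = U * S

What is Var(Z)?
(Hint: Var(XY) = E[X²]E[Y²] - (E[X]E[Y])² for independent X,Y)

Var(XY) = E[X²]E[Y²] - (E[X]E[Y])²
E[U] = 0, Var(U) = 9
E[S] = 4, Var(S) = 1.3333333
E[U²] = 9 + 0² = 9
E[S²] = 1.3333333 + 4² = 17.333333
Var(Z) = 9*17.333333 - (0*4)²
= 156 - 0 = 156

156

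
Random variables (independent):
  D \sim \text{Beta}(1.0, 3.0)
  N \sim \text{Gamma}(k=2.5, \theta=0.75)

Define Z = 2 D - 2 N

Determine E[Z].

E[Z] = 2*E[D] - 2*E[N]
E[D] = 0.25
E[N] = 1.875
E[Z] = 2*0.25 - 2*1.875 = -3.25

-3.25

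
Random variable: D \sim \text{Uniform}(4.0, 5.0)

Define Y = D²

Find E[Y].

Using E[X²] = Var(X) + (E[X])²:
E[D] = 4.5
Var(D) = (5 - 4)^2/12 = 0.083333333
E[D²] = 0.083333333 + 4.5² = 0.083333333 + 20.25 = 20.333333

20.333333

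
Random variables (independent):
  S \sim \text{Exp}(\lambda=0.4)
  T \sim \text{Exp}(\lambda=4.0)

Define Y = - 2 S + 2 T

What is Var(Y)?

For independent RVs: Var(aX + bY) = a²Var(X) + b²Var(Y)
Var(S) = 6.25
Var(T) = 0.0625
Var(Y) = (-2)²*6.25 + 2²*0.0625
= 4*6.25 + 4*0.0625 = 25.25

25.25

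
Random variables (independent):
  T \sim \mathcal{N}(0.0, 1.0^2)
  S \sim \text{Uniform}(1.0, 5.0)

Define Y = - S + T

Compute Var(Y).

For independent RVs: Var(aX + bY) = a²Var(X) + b²Var(Y)
Var(T) = 1
Var(S) = 1.3333333
Var(Y) = 1²*1 + (-1)²*1.3333333
= 1*1 + 1*1.3333333 = 2.3333333

2.3333333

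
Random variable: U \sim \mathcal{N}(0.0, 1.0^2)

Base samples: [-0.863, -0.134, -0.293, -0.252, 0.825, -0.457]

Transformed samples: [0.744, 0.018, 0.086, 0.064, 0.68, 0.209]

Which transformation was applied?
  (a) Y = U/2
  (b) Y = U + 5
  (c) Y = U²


Checking option (c) Y = U²:
  U = -0.863 -> Y = 0.744 ✓
  U = -0.134 -> Y = 0.018 ✓
  U = -0.293 -> Y = 0.086 ✓
All samples match this transformation.

(c) U²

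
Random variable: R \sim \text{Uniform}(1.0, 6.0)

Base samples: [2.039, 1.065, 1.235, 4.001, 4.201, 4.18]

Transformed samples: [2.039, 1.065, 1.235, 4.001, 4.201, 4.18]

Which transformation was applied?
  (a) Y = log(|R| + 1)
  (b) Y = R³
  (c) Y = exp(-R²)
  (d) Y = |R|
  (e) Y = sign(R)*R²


Checking option (d) Y = |R|:
  R = 2.039 -> Y = 2.039 ✓
  R = 1.065 -> Y = 1.065 ✓
  R = 1.235 -> Y = 1.235 ✓
All samples match this transformation.

(d) |R|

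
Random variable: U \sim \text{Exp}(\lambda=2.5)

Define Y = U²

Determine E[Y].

E[U²] = Var(U) + (E[U])² = 0.16 + 0.16 = 0.32

0.32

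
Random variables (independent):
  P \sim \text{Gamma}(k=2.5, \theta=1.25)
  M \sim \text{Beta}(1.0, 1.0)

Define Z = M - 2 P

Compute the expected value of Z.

E[Z] = -2*E[P] + 1*E[M]
E[P] = 3.125
E[M] = 0.5
E[Z] = -2*3.125 + 1*0.5 = -5.75

-5.75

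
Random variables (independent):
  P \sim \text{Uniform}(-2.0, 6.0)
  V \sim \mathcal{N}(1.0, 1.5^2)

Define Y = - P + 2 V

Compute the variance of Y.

For independent RVs: Var(aX + bY) = a²Var(X) + b²Var(Y)
Var(P) = 5.3333333
Var(V) = 2.25
Var(Y) = (-1)²*5.3333333 + 2²*2.25
= 1*5.3333333 + 4*2.25 = 14.333333

14.333333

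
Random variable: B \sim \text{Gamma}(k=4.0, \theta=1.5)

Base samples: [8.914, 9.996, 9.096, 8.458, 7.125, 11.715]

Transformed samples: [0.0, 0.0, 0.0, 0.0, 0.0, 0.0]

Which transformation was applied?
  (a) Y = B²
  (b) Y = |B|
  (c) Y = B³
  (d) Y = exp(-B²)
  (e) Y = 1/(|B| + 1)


Checking option (d) Y = exp(-B²):
  B = 8.914 -> Y = 0.0 ✓
  B = 9.996 -> Y = 0.0 ✓
  B = 9.096 -> Y = 0.0 ✓
All samples match this transformation.

(d) exp(-B²)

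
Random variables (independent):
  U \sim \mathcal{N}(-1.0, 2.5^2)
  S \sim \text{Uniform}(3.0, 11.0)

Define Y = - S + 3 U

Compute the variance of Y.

For independent RVs: Var(aX + bY) = a²Var(X) + b²Var(Y)
Var(U) = 6.25
Var(S) = 5.3333333
Var(Y) = 3²*6.25 + (-1)²*5.3333333
= 9*6.25 + 1*5.3333333 = 61.583333

61.583333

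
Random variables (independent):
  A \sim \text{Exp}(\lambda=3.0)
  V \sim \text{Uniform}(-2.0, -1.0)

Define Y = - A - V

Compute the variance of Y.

For independent RVs: Var(aX + bY) = a²Var(X) + b²Var(Y)
Var(A) = 0.11111111
Var(V) = 0.083333333
Var(Y) = (-1)²*0.11111111 + (-1)²*0.083333333
= 1*0.11111111 + 1*0.083333333 = 0.19444444

0.19444444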